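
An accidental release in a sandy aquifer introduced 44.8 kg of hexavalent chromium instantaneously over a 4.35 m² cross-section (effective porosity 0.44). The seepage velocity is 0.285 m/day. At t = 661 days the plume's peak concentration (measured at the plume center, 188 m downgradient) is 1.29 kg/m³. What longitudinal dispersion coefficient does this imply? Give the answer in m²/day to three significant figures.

0.0396 m²/day

At the plume center C_max = M/(n_e·A·√(4πDt)), so D = M²/(4πt·(n_e·A·C_max)²).
n_e·A·C_max = 0.44 × 4.35 × 1.29 = 2.469 kg/m.
D = 44.8²/(4π × 661 × 2.469²) = 0.0396 m²/day.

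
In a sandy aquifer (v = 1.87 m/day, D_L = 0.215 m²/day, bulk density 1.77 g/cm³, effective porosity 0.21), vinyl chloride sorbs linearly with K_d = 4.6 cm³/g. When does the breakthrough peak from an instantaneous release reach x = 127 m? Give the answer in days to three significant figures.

2700 days

Retardation factor R = 1 + ρ_b·K_d/n = 1 + 1.77 × 4.6/0.21 = 39.77.
Sorption retards both mechanisms: v_R = v/R = 0.04702 m/day, D_R = D/R = 0.005406 m²/day.
Peak time from v_R²t² + 2D_R t − x² = 0: t = (√(D_R² + v_R²x²) − D_R)/v_R².
√(D_R² + v_R²x²) = √(0.005406² + 0.04702² × 127²) = 5.972; v_R² = 0.002211.
t = (5.972 − 0.005406)/0.002211 = 2700 days.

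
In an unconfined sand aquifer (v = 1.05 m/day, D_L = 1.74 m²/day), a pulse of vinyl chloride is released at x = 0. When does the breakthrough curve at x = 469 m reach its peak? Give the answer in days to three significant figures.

For the 1D instantaneous-source solution, setting ∂C/∂t = 0 at fixed x gives v²t² + 2Dt − x² = 0, so t = (√(D² + v²x²) − D)/v².
√(D² + v²x²) = √(1.74² + 1.05² × 469²) = 492.5; v² = 1.1025.
t = (492.5 − 1.74)/1.1025 = 445 days (vs. the pure-advection estimate x/v = 447 d).

445 days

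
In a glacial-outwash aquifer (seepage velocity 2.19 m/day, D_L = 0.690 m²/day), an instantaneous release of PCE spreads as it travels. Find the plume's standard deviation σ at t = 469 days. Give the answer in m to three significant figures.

25.4 m

Dispersive spreading gives a Gaussian with σ² = 2Dt; advection only shifts the center.
σ = √(2 × 0.690 × 469) = 25.4 m.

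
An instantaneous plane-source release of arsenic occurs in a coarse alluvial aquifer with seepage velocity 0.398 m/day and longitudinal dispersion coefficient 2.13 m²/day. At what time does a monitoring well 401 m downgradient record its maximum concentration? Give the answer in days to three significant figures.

994 days

For the 1D instantaneous-source solution, setting ∂C/∂t = 0 at fixed x gives v²t² + 2Dt − x² = 0, so t = (√(D² + v²x²) − D)/v².
√(D² + v²x²) = √(2.13² + 0.398² × 401²) = 159.6; v² = 0.158404.
t = (159.6 − 2.13)/0.158404 = 994 days (vs. the pure-advection estimate x/v = 1010 d).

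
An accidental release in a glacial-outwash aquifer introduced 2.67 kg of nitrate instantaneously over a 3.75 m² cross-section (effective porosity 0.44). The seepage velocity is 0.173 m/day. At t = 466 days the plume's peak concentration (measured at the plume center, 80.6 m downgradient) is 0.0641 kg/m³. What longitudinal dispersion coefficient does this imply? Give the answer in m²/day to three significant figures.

0.109 m²/day

At the plume center C_max = M/(n_e·A·√(4πDt)), so D = M²/(4πt·(n_e·A·C_max)²).
n_e·A·C_max = 0.44 × 3.75 × 0.0641 = 0.1058 kg/m.
D = 2.67²/(4π × 466 × 0.1058²) = 0.109 m²/day.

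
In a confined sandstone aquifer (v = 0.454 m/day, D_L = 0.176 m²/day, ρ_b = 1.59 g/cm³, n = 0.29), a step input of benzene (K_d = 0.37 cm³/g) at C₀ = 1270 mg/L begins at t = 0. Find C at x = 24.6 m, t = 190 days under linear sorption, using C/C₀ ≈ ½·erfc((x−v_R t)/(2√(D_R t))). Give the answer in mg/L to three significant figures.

1010 mg/L

Retardation factor R = 1 + ρ_b·K_d/n = 1 + 1.59 × 0.37/0.29 = 3.029.
Sorption retards both mechanisms: v_R = v/R = 0.1499 m/day, D_R = D/R = 0.05810 m²/day.
v_R·t = 0.1499 × 190 = 28.481 m; 2√(D_R t) = 6.645 m; argument = (24.6 − 28.481)/6.645 = -0.5840.
C = C₀ × ½·erfc(-0.5840) = 1270 × 0.7956 = 1010 mg/L.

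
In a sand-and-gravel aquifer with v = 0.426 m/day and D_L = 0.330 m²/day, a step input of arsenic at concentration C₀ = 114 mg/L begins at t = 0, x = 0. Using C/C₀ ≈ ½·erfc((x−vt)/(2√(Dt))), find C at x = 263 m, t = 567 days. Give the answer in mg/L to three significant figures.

15.2 mg/L

For a continuous step input, C/C₀ ≈ ½·erfc((x−vt)/(2√(Dt))).
vt = 0.426 × 567 = 241.542 m and 2√(Dt) = 2√(0.330 × 567) = 27.36 m.
Argument (x−vt)/(2√(Dt)) = (263 − 241.542)/27.36 = 0.7843; ½·erfc(0.7843) = 0.1337.
C = 114 × 0.1337 = 15.2 mg/L.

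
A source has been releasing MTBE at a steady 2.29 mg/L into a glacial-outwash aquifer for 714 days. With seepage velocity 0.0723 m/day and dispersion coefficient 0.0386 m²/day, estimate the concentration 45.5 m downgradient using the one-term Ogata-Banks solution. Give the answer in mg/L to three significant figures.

For a continuous step input, C/C₀ ≈ ½·erfc((x−vt)/(2√(Dt))).
vt = 0.0723 × 714 = 51.6222 m and 2√(Dt) = 2√(0.0386 × 714) = 10.50 m.
Argument (x−vt)/(2√(Dt)) = (45.5 − 51.6222)/10.50 = -0.5831; ½·erfc(-0.5831) = 0.7952.
C = 2.29 × 0.7952 = 1.82 mg/L.

1.82 mg/L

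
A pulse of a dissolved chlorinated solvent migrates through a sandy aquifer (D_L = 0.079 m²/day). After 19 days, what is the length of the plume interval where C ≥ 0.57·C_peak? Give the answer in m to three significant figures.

The plume is Gaussian with σ = √(2Dt) = √(2 × 0.079 × 19) = 1.733 m.
C/C_peak = exp(−Δx²/(2σ²)) = 0.57 ⇒ Δx = σ·√(−2 ln 0.57) = 1.733 × 1.060 = 1.837 m.
Width = 2Δx = 3.67 m.

3.67 m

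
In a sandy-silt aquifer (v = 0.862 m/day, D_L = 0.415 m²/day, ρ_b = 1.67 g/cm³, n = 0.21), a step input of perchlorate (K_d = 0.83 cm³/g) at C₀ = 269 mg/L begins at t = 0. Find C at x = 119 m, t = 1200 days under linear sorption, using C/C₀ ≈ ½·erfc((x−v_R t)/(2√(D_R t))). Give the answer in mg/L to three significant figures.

251 mg/L

Retardation factor R = 1 + ρ_b·K_d/n = 1 + 1.67 × 0.83/0.21 = 7.600.
Sorption retards both mechanisms: v_R = v/R = 0.1134 m/day, D_R = D/R = 0.05461 m²/day.
v_R·t = 0.1134 × 1200 = 136.08 m; 2√(D_R t) = 16.19 m; argument = (119 − 136.08)/16.19 = -1.055.
C = C₀ × ½·erfc(-1.055) = 269 × 0.9321 = 251 mg/L.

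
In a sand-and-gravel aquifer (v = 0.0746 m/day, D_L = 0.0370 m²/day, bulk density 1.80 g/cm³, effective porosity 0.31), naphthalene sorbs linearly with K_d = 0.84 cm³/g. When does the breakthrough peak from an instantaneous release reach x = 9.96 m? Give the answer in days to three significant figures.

747 days

Retardation factor R = 1 + ρ_b·K_d/n = 1 + 1.80 × 0.84/0.31 = 5.877.
Sorption retards both mechanisms: v_R = v/R = 0.01269 m/day, D_R = D/R = 0.006296 m²/day.
Peak time from v_R²t² + 2D_R t − x² = 0: t = (√(D_R² + v_R²x²) − D_R)/v_R².
√(D_R² + v_R²x²) = √(0.006296² + 0.01269² × 9.96²) = 0.1265; v_R² = 0.0001610.
t = (0.1265 − 0.006296)/0.0001610 = 747 days.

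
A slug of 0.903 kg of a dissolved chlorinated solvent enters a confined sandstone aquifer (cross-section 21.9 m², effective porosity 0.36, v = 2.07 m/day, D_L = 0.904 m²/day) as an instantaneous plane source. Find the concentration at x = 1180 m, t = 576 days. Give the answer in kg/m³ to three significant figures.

For an instantaneous plane source, C(x,t) = M/(n_e·A·√(4πDt)) · exp(−(x−vt)²/(4Dt)), with n_e·A the pore (flow) area.
Plume center vt = 2.07 × 576 = 1192.32 m, so the well at 1180 m is 12.32 m upgradient of the peak.
√(4πDt) = 80.89 m, giving peak height M/(n_e·A·√(4πDt)) = 0.903/(0.36 × 21.9 × 80.89) = 0.001416 kg/m³.
(x−vt)²/(4Dt) = (-12.32)²/(4 × 0.904 × 576) = 0.07287; exp(−0.07287) = 0.9297.
C = 0.001416 × 0.9297 = 0.00132 kg/m³.

0.00132 kg/m³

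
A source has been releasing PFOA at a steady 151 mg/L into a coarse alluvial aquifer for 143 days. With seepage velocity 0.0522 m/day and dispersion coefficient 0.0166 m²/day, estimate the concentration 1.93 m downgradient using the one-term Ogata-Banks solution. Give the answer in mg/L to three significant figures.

For a continuous step input, C/C₀ ≈ ½·erfc((x−vt)/(2√(Dt))).
vt = 0.0522 × 143 = 7.4646 m and 2√(Dt) = 2√(0.0166 × 143) = 3.081 m.
Argument (x−vt)/(2√(Dt)) = (1.93 − 7.4646)/3.081 = -1.796; ½·erfc(-1.796) = 0.9945.
C = 151 × 0.9945 = 150 mg/L.

150 mg/L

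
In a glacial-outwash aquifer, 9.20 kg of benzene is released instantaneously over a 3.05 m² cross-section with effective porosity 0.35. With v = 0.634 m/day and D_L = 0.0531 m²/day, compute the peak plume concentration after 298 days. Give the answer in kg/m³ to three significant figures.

0.611 kg/m³

The peak of an instantaneous 1D plume sits at x = vt; there the Gaussian factor is 1 and C_max = M/(n_e·A·√(4πDt)), where n_e·A is the pore area the mass is dissolved in.
√(4πDt) = √(4π × 0.0531 × 298) = 14.10 m, so C_max = 9.20/(0.35 × 3.05 × 14.10) = 0.611 kg/m³.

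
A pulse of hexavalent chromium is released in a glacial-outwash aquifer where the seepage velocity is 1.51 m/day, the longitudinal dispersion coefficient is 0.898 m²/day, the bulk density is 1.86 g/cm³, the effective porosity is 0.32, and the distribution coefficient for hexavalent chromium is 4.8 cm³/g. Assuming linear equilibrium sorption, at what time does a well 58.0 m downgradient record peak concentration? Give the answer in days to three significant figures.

Retardation factor R = 1 + ρ_b·K_d/n = 1 + 1.86 × 4.8/0.32 = 28.90.
Sorption retards both mechanisms: v_R = v/R = 0.05225 m/day, D_R = D/R = 0.03107 m²/day.
Peak time from v_R²t² + 2D_R t − x² = 0: t = (√(D_R² + v_R²x²) − D_R)/v_R².
√(D_R² + v_R²x²) = √(0.03107² + 0.05225² × 58.0²) = 3.031; v_R² = 0.002730.
t = (3.031 − 0.03107)/0.002730 = 1100 days.

1100 days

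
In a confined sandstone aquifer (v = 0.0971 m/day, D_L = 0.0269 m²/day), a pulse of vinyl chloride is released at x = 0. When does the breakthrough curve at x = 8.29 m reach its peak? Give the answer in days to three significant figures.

82.6 days

For the 1D instantaneous-source solution, setting ∂C/∂t = 0 at fixed x gives v²t² + 2Dt − x² = 0, so t = (√(D² + v²x²) − D)/v².
√(D² + v²x²) = √(0.0269² + 0.0971² × 8.29²) = 0.8054; v² = 0.00942841.
t = (0.8054 − 0.0269)/0.00942841 = 82.6 days (vs. the pure-advection estimate x/v = 85.4 d).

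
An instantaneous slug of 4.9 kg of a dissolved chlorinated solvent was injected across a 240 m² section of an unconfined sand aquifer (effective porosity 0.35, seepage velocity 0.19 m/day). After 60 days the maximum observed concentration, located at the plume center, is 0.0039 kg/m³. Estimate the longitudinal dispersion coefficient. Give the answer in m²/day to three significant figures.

At the plume center C_max = M/(n_e·A·√(4πDt)), so D = M²/(4πt·(n_e·A·C_max)²).
n_e·A·C_max = 0.35 × 240 × 0.0039 = 0.3276 kg/m.
D = 4.9²/(4π × 60 × 0.3276²) = 0.297 m²/day.

0.297 m²/day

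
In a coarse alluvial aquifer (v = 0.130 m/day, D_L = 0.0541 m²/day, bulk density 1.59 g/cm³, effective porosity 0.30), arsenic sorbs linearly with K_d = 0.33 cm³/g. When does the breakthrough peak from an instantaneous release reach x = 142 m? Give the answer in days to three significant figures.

2990 days

Retardation factor R = 1 + ρ_b·K_d/n = 1 + 1.59 × 0.33/0.30 = 2.749.
Sorption retards both mechanisms: v_R = v/R = 0.04729 m/day, D_R = D/R = 0.01968 m²/day.
Peak time from v_R²t² + 2D_R t − x² = 0: t = (√(D_R² + v_R²x²) − D_R)/v_R².
√(D_R² + v_R²x²) = √(0.01968² + 0.04729² × 142²) = 6.715; v_R² = 0.002236.
t = (6.715 − 0.01968)/0.002236 = 2990 days.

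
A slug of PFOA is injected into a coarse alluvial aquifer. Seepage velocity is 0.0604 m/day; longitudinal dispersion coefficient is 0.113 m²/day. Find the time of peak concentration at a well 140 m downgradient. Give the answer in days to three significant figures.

2290 days

For the 1D instantaneous-source solution, setting ∂C/∂t = 0 at fixed x gives v²t² + 2Dt − x² = 0, so t = (√(D² + v²x²) − D)/v².
√(D² + v²x²) = √(0.113² + 0.0604² × 140²) = 8.457; v² = 0.00364816.
t = (8.457 − 0.113)/0.00364816 = 2290 days (vs. the pure-advection estimate x/v = 2320 d).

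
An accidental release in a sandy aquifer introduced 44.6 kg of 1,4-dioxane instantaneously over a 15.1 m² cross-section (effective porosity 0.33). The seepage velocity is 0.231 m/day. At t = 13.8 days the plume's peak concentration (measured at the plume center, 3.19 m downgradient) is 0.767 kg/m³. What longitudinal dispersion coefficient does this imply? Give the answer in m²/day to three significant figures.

At the plume center C_max = M/(n_e·A·√(4πDt)), so D = M²/(4πt·(n_e·A·C_max)²).
n_e·A·C_max = 0.33 × 15.1 × 0.767 = 3.822 kg/m.
D = 44.6²/(4π × 13.8 × 3.822²) = 0.785 m²/day.

0.785 m²/day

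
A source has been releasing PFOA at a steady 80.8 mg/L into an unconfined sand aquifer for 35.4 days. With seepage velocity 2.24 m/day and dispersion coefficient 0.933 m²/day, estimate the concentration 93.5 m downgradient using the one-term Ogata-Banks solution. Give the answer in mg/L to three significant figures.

3.25 mg/L

For a continuous step input, C/C₀ ≈ ½·erfc((x−vt)/(2√(Dt))).
vt = 2.24 × 35.4 = 79.296 m and 2√(Dt) = 2√(0.933 × 35.4) = 11.49 m.
Argument (x−vt)/(2√(Dt)) = (93.5 − 79.296)/11.49 = 1.236; ½·erfc(1.236) = 0.04023.
C = 80.8 × 0.04023 = 3.25 mg/L.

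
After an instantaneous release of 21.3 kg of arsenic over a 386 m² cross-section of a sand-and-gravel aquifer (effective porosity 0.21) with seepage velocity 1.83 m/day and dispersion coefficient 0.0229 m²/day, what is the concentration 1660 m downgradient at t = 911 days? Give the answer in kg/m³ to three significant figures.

0.00883 kg/m³

For an instantaneous plane source, C(x,t) = M/(n_e·A·√(4πDt)) · exp(−(x−vt)²/(4Dt)), with n_e·A the pore (flow) area.
Plume center vt = 1.83 × 911 = 1667.13 m, so the well at 1660 m is 7.13 m upgradient of the peak.
√(4πDt) = 16.19 m, giving peak height M/(n_e·A·√(4πDt)) = 21.3/(0.21 × 386 × 16.19) = 0.01623 kg/m³.
(x−vt)²/(4Dt) = (-7.13)²/(4 × 0.0229 × 911) = 0.6092; exp(−0.6092) = 0.5438.
C = 0.01623 × 0.5438 = 0.00883 kg/m³.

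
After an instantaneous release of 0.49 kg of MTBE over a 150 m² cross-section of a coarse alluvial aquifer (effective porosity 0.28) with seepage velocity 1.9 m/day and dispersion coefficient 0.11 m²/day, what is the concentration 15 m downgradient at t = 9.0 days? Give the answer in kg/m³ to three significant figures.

For an instantaneous plane source, C(x,t) = M/(n_e·A·√(4πDt)) · exp(−(x−vt)²/(4Dt)), with n_e·A the pore (flow) area.
Plume center vt = 1.9 × 9.0 = 17.1 m, so the well at 15 m is 2.1 m upgradient of the peak.
√(4πDt) = 3.527 m, giving peak height M/(n_e·A·√(4πDt)) = 0.49/(0.28 × 150 × 3.527) = 0.003308 kg/m³.
(x−vt)²/(4Dt) = (-2.1)²/(4 × 0.11 × 9.0) = 1.114; exp(−1.114) = 0.3282.
C = 0.003308 × 0.3282 = 0.00109 kg/m³.

0.00109 kg/m³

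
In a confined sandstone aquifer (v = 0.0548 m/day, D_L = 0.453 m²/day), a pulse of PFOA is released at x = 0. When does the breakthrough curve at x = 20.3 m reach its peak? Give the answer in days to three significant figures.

249 days

For the 1D instantaneous-source solution, setting ∂C/∂t = 0 at fixed x gives v²t² + 2Dt − x² = 0, so t = (√(D² + v²x²) − D)/v².
√(D² + v²x²) = √(0.453² + 0.0548² × 20.3²) = 1.201; v² = 0.00300304.
t = (1.201 − 0.453)/0.00300304 = 249 days (vs. the pure-advection estimate x/v = 370 d).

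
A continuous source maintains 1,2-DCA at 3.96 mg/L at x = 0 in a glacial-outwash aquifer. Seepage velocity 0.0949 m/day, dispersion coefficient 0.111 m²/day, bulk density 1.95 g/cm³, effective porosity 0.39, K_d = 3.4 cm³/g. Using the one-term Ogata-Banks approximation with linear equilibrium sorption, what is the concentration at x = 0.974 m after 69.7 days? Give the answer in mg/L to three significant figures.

1.02 mg/L

Retardation factor R = 1 + ρ_b·K_d/n = 1 + 1.95 × 3.4/0.39 = 18.00.
Sorption retards both mechanisms: v_R = v/R = 0.005272 m/day, D_R = D/R = 0.006167 m²/day.
v_R·t = 0.005272 × 69.7 = 0.3674584 m; 2√(D_R t) = 1.311 m; argument = (0.974 − 0.3674584)/1.311 = 0.4627.
C = C₀ × ½·erfc(0.4627) = 3.96 × 0.2564 = 1.02 mg/L.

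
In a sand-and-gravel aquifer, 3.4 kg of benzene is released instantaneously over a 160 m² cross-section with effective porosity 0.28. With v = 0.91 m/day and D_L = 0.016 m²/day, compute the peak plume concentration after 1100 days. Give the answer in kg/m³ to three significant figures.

The peak of an instantaneous 1D plume sits at x = vt; there the Gaussian factor is 1 and C_max = M/(n_e·A·√(4πDt)), where n_e·A is the pore area the mass is dissolved in.
√(4πDt) = √(4π × 0.016 × 1100) = 14.87 m, so C_max = 3.4/(0.28 × 160 × 14.87) = 0.00510 kg/m³.

0.00510 kg/m³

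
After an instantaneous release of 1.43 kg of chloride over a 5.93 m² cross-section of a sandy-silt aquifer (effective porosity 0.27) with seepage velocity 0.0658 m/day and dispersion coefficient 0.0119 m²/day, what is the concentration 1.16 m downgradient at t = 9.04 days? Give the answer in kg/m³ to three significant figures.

0.366 kg/m³

For an instantaneous plane source, C(x,t) = M/(n_e·A·√(4πDt)) · exp(−(x−vt)²/(4Dt)), with n_e·A the pore (flow) area.
Plume center vt = 0.0658 × 9.04 = 0.594832 m, so the well at 1.16 m is 0.565168 m downgradient of the peak.
√(4πDt) = 1.163 m, giving peak height M/(n_e·A·√(4πDt)) = 1.43/(0.27 × 5.93 × 1.163) = 0.7680 kg/m³.
(x−vt)²/(4Dt) = (0.565168)²/(4 × 0.0119 × 9.04) = 0.7423; exp(−0.7423) = 0.4760.
C = 0.7680 × 0.4760 = 0.366 kg/m³.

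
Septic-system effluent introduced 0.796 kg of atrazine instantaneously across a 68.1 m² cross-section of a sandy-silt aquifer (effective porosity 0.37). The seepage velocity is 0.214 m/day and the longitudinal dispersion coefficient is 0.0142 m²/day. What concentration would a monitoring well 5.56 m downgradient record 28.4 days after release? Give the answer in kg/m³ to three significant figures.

For an instantaneous plane source, C(x,t) = M/(n_e·A·√(4πDt)) · exp(−(x−vt)²/(4Dt)), with n_e·A the pore (flow) area.
Plume center vt = 0.214 × 28.4 = 6.0776 m, so the well at 5.56 m is 0.5176 m upgradient of the peak.
√(4πDt) = 2.251 m, giving peak height M/(n_e·A·√(4πDt)) = 0.796/(0.37 × 68.1 × 2.251) = 0.01403 kg/m³.
(x−vt)²/(4Dt) = (-0.5176)²/(4 × 0.0142 × 28.4) = 0.1661; exp(−0.1661) = 0.8470.
C = 0.01403 × 0.8470 = 0.0119 kg/m³.

0.0119 kg/m³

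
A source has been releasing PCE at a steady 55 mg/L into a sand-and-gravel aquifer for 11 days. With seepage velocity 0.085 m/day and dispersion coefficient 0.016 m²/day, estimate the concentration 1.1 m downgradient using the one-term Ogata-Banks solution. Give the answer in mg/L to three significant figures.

For a continuous step input, C/C₀ ≈ ½·erfc((x−vt)/(2√(Dt))).
vt = 0.085 × 11 = 0.935 m and 2√(Dt) = 2√(0.016 × 11) = 0.8390 m.
Argument (x−vt)/(2√(Dt)) = (1.1 − 0.935)/0.8390 = 0.1967; ½·erfc(0.1967) = 0.3904.
C = 55 × 0.3904 = 21.5 mg/L.

21.5 mg/L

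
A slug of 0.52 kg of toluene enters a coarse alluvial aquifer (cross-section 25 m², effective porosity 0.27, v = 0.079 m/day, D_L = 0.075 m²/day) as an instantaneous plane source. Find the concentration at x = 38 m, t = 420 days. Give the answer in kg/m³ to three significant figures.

For an instantaneous plane source, C(x,t) = M/(n_e·A·√(4πDt)) · exp(−(x−vt)²/(4Dt)), with n_e·A the pore (flow) area.
Plume center vt = 0.079 × 420 = 33.18 m, so the well at 38 m is 4.82 m downgradient of the peak.
√(4πDt) = 19.90 m, giving peak height M/(n_e·A·√(4πDt)) = 0.52/(0.27 × 25 × 19.90) = 0.003871 kg/m³.
(x−vt)²/(4Dt) = (4.82)²/(4 × 0.075 × 420) = 0.1844; exp(−0.1844) = 0.8316.
C = 0.003871 × 0.8316 = 0.00322 kg/m³.

0.00322 kg/m³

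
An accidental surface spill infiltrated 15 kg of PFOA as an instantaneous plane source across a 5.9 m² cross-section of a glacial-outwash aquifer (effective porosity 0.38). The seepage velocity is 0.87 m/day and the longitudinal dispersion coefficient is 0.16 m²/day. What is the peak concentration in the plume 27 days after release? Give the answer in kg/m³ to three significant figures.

0.908 kg/m³

The peak of an instantaneous 1D plume sits at x = vt; there the Gaussian factor is 1 and C_max = M/(n_e·A·√(4πDt)), where n_e·A is the pore area the mass is dissolved in.
√(4πDt) = √(4π × 0.16 × 27) = 7.368 m, so C_max = 15/(0.38 × 5.9 × 7.368) = 0.908 kg/m³.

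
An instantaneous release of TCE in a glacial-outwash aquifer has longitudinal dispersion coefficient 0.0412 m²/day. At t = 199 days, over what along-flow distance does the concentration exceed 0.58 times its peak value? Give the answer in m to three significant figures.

The plume is Gaussian with σ = √(2Dt) = √(2 × 0.0412 × 199) = 4.049 m.
C/C_peak = exp(−Δx²/(2σ²)) = 0.58 ⇒ Δx = σ·√(−2 ln 0.58) = 4.049 × 1.044 = 4.227 m.
Width = 2Δx = 8.45 m.

8.45 m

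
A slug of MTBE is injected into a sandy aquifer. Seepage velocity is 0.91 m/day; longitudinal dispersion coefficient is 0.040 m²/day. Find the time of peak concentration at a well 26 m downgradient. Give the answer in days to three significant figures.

28.5 days

For the 1D instantaneous-source solution, setting ∂C/∂t = 0 at fixed x gives v²t² + 2Dt − x² = 0, so t = (√(D² + v²x²) − D)/v².
√(D² + v²x²) = √(0.040² + 0.91² × 26²) = 23.66; v² = 0.8281.
t = (23.66 − 0.040)/0.8281 = 28.5 days (vs. the pure-advection estimate x/v = 28.6 d).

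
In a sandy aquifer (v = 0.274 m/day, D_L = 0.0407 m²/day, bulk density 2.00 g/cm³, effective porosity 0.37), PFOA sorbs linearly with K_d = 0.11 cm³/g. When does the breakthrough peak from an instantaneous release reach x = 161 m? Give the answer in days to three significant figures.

Retardation factor R = 1 + ρ_b·K_d/n = 1 + 2.00 × 0.11/0.37 = 1.595.
Sorption retards both mechanisms: v_R = v/R = 0.1718 m/day, D_R = D/R = 0.02552 m²/day.
Peak time from v_R²t² + 2D_R t − x² = 0: t = (√(D_R² + v_R²x²) − D_R)/v_R².
√(D_R² + v_R²x²) = √(0.02552² + 0.1718² × 161²) = 27.66; v_R² = 0.02952.
t = (27.66 − 0.02552)/0.02952 = 936 days.

936 days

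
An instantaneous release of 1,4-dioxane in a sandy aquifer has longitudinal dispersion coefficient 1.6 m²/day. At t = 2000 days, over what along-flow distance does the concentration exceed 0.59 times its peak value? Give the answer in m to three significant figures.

The plume is Gaussian with σ = √(2Dt) = √(2 × 1.6 × 2000) = 80.00 m.
C/C_peak = exp(−Δx²/(2σ²)) = 0.59 ⇒ Δx = σ·√(−2 ln 0.59) = 80.00 × 1.027 = 82.16 m.
Width = 2Δx = 164 m.

164 m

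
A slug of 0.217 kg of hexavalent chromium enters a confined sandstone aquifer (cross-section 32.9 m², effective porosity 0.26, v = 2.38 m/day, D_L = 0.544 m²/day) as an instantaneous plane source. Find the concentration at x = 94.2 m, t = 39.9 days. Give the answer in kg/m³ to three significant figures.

For an instantaneous plane source, C(x,t) = M/(n_e·A·√(4πDt)) · exp(−(x−vt)²/(4Dt)), with n_e·A the pore (flow) area.
Plume center vt = 2.38 × 39.9 = 94.962 m, so the well at 94.2 m is 0.762 m upgradient of the peak.
√(4πDt) = 16.52 m, giving peak height M/(n_e·A·√(4πDt)) = 0.217/(0.26 × 32.9 × 16.52) = 0.001536 kg/m³.
(x−vt)²/(4Dt) = (-0.762)²/(4 × 0.544 × 39.9) = 0.006688; exp(−0.006688) = 0.9933.
C = 0.001536 × 0.9933 = 0.00153 kg/m³.

0.00153 kg/m³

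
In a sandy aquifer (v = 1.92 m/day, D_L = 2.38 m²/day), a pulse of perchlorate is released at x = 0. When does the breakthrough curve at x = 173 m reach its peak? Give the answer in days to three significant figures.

89.5 days

For the 1D instantaneous-source solution, setting ∂C/∂t = 0 at fixed x gives v²t² + 2Dt − x² = 0, so t = (√(D² + v²x²) − D)/v².
√(D² + v²x²) = √(2.38² + 1.92² × 173²) = 332.2; v² = 3.6864.
t = (332.2 − 2.38)/3.6864 = 89.5 days (vs. the pure-advection estimate x/v = 90.1 d).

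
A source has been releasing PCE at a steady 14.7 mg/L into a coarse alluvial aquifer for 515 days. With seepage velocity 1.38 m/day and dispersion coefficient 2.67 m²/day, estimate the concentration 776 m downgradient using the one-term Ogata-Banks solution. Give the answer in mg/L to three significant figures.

1.57 mg/L

For a continuous step input, C/C₀ ≈ ½·erfc((x−vt)/(2√(Dt))).
vt = 1.38 × 515 = 710.7 m and 2√(Dt) = 2√(2.67 × 515) = 74.16 m.
Argument (x−vt)/(2√(Dt)) = (776 − 710.7)/74.16 = 0.8805; ½·erfc(0.8805) = 0.1065.
C = 14.7 × 0.1065 = 1.57 mg/L.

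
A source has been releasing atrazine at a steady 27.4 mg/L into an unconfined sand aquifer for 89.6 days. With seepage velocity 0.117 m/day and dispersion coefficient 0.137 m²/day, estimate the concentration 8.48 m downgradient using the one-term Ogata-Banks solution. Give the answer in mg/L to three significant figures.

For a continuous step input, C/C₀ ≈ ½·erfc((x−vt)/(2√(Dt))).
vt = 0.117 × 89.6 = 10.4832 m and 2√(Dt) = 2√(0.137 × 89.6) = 7.007 m.
Argument (x−vt)/(2√(Dt)) = (8.48 − 10.4832)/7.007 = -0.2859; ½·erfc(-0.2859) = 0.6570.
C = 27.4 × 0.6570 = 18.0 mg/L.

18.0 mg/L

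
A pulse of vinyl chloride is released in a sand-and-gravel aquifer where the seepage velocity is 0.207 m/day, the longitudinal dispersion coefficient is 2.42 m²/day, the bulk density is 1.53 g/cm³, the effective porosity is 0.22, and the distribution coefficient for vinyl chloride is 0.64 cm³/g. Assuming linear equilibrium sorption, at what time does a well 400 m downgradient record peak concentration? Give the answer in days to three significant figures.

10200 days

Retardation factor R = 1 + ρ_b·K_d/n = 1 + 1.53 × 0.64/0.22 = 5.451.
Sorption retards both mechanisms: v_R = v/R = 0.03797 m/day, D_R = D/R = 0.4440 m²/day.
Peak time from v_R²t² + 2D_R t − x² = 0: t = (√(D_R² + v_R²x²) − D_R)/v_R².
√(D_R² + v_R²x²) = √(0.4440² + 0.03797² × 400²) = 15.19; v_R² = 0.001442.
t = (15.19 − 0.4440)/0.001442 = 10200 days.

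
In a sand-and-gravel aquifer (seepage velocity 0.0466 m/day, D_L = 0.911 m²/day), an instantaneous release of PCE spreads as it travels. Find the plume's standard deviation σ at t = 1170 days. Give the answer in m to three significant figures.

Dispersive spreading gives a Gaussian with σ² = 2Dt; advection only shifts the center.
σ = √(2 × 0.911 × 1170) = 46.2 m.

46.2 m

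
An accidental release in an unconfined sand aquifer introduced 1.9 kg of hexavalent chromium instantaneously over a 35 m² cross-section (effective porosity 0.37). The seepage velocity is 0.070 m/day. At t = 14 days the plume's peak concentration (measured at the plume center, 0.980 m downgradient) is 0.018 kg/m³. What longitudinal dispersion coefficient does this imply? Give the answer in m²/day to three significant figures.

At the plume center C_max = M/(n_e·A·√(4πDt)), so D = M²/(4πt·(n_e·A·C_max)²).
n_e·A·C_max = 0.37 × 35 × 0.018 = 0.2331 kg/m.
D = 1.9²/(4π × 14 × 0.2331²) = 0.378 m²/day.

0.378 m²/day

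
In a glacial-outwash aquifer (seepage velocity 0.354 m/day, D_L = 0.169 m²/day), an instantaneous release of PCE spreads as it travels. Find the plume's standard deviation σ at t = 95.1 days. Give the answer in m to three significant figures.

Dispersive spreading gives a Gaussian with σ² = 2Dt; advection only shifts the center.
σ = √(2 × 0.169 × 95.1) = 5.67 m.

5.67 m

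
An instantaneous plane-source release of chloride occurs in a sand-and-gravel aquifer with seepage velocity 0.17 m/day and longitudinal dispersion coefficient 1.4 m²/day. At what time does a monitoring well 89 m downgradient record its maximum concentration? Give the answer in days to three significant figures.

For the 1D instantaneous-source solution, setting ∂C/∂t = 0 at fixed x gives v²t² + 2Dt − x² = 0, so t = (√(D² + v²x²) − D)/v².
√(D² + v²x²) = √(1.4² + 0.17² × 89²) = 15.19; v² = 0.0289.
t = (15.19 − 1.4)/0.0289 = 477 days (vs. the pure-advection estimate x/v = 524 d).

477 days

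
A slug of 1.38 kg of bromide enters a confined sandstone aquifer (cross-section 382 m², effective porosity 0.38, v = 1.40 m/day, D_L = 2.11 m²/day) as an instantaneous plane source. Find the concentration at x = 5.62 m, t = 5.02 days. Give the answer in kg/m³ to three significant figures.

0.000786 kg/m³

For an instantaneous plane source, C(x,t) = M/(n_e·A·√(4πDt)) · exp(−(x−vt)²/(4Dt)), with n_e·A the pore (flow) area.
Plume center vt = 1.40 × 5.02 = 7.028 m, so the well at 5.62 m is 1.408 m upgradient of the peak.
√(4πDt) = 11.54 m, giving peak height M/(n_e·A·√(4πDt)) = 1.38/(0.38 × 382 × 11.54) = 0.0008238 kg/m³.
(x−vt)²/(4Dt) = (-1.408)²/(4 × 2.11 × 5.02) = 0.04679; exp(−0.04679) = 0.9543.
C = 0.0008238 × 0.9543 = 0.000786 kg/m³.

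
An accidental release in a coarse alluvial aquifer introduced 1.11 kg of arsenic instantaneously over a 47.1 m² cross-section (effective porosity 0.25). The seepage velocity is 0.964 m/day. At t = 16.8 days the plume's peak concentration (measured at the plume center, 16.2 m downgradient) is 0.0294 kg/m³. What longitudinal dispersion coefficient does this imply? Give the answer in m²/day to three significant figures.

0.0487 m²/day

At the plume center C_max = M/(n_e·A·√(4πDt)), so D = M²/(4πt·(n_e·A·C_max)²).
n_e·A·C_max = 0.25 × 47.1 × 0.0294 = 0.3462 kg/m.
D = 1.11²/(4π × 16.8 × 0.3462²) = 0.0487 m²/day.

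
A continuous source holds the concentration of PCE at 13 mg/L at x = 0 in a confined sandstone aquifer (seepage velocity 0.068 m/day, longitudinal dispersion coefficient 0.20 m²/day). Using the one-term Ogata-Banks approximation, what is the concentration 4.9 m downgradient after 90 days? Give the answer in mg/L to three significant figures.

7.55 mg/L

For a continuous step input, C/C₀ ≈ ½·erfc((x−vt)/(2√(Dt))).
vt = 0.068 × 90 = 6.12 m and 2√(Dt) = 2√(0.20 × 90) = 8.485 m.
Argument (x−vt)/(2√(Dt)) = (4.9 − 6.12)/8.485 = -0.1438; ½·erfc(-0.1438) = 0.5806.
C = 13 × 0.5806 = 7.55 mg/L.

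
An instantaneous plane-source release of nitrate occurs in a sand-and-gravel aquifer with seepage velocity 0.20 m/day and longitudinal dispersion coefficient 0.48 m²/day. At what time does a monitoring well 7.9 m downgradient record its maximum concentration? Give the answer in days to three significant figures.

For the 1D instantaneous-source solution, setting ∂C/∂t = 0 at fixed x gives v²t² + 2Dt − x² = 0, so t = (√(D² + v²x²) − D)/v².
√(D² + v²x²) = √(0.48² + 0.20² × 7.9²) = 1.651; v² = 0.04.
t = (1.651 − 0.48)/0.04 = 29.3 days (vs. the pure-advection estimate x/v = 39.5 d).

29.3 days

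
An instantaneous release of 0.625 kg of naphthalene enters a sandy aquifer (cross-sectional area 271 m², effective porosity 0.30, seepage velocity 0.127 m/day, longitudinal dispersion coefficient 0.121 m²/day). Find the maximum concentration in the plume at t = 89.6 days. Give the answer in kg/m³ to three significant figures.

The peak of an instantaneous 1D plume sits at x = vt; there the Gaussian factor is 1 and C_max = M/(n_e·A·√(4πDt)), where n_e·A is the pore area the mass is dissolved in.
√(4πDt) = √(4π × 0.121 × 89.6) = 11.67 m, so C_max = 0.625/(0.30 × 271 × 11.67) = 0.000659 kg/m³.

0.000659 kg/m³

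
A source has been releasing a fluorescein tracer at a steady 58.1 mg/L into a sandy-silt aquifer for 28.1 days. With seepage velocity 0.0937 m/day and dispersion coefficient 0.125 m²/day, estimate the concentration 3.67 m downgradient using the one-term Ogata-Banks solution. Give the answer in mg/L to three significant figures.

20.2 mg/L

For a continuous step input, C/C₀ ≈ ½·erfc((x−vt)/(2√(Dt))).
vt = 0.0937 × 28.1 = 2.63297 m and 2√(Dt) = 2√(0.125 × 28.1) = 3.748 m.
Argument (x−vt)/(2√(Dt)) = (3.67 − 2.63297)/3.748 = 0.2767; ½·erfc(0.2767) = 0.3478.
C = 58.1 × 0.3478 = 20.2 mg/L.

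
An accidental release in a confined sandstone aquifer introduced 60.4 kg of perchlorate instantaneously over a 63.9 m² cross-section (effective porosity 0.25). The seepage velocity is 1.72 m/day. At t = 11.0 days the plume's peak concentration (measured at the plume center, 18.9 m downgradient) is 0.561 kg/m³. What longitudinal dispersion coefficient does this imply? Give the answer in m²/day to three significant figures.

0.329 m²/day

At the plume center C_max = M/(n_e·A·√(4πDt)), so D = M²/(4πt·(n_e·A·C_max)²).
n_e·A·C_max = 0.25 × 63.9 × 0.561 = 8.962 kg/m.
D = 60.4²/(4π × 11.0 × 8.962²) = 0.329 m²/day.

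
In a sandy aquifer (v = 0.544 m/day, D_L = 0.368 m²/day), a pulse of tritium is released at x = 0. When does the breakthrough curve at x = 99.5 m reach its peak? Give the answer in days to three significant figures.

For the 1D instantaneous-source solution, setting ∂C/∂t = 0 at fixed x gives v²t² + 2Dt − x² = 0, so t = (√(D² + v²x²) − D)/v².
√(D² + v²x²) = √(0.368² + 0.544² × 99.5²) = 54.13; v² = 0.295936.
t = (54.13 − 0.368)/0.295936 = 182 days (vs. the pure-advection estimate x/v = 183 d).

182 days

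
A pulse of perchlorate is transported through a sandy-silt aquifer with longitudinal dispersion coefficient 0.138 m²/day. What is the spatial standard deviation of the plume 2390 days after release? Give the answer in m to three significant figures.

Dispersive spreading gives a Gaussian with σ² = 2Dt; advection only shifts the center.
σ = √(2 × 0.138 × 2390) = 25.7 m.

25.7 m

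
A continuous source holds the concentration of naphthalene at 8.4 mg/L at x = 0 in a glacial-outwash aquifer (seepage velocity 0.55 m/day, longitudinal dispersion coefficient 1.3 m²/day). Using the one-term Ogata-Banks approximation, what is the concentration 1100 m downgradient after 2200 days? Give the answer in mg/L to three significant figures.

For a continuous step input, C/C₀ ≈ ½·erfc((x−vt)/(2√(Dt))).
vt = 0.55 × 2200 = 1210 m and 2√(Dt) = 2√(1.3 × 2200) = 107.0 m.
Argument (x−vt)/(2√(Dt)) = (1100 − 1210)/107.0 = -1.028; ½·erfc(-1.028) = 0.9270.
C = 8.4 × 0.9270 = 7.79 mg/L.

7.79 mg/L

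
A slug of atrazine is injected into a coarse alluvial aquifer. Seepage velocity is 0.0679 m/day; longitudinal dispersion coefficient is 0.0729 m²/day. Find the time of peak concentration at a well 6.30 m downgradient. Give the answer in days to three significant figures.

78.3 days

For the 1D instantaneous-source solution, setting ∂C/∂t = 0 at fixed x gives v²t² + 2Dt − x² = 0, so t = (√(D² + v²x²) − D)/v².
√(D² + v²x²) = √(0.0729² + 0.0679² × 6.30²) = 0.4339; v² = 0.00461041.
t = (0.4339 − 0.0729)/0.00461041 = 78.3 days (vs. the pure-advection estimate x/v = 92.8 d).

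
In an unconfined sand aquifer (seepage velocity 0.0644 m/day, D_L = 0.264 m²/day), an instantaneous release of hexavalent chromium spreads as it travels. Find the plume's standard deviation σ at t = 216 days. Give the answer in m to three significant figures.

10.7 m

Dispersive spreading gives a Gaussian with σ² = 2Dt; advection only shifts the center.
σ = √(2 × 0.264 × 216) = 10.7 m.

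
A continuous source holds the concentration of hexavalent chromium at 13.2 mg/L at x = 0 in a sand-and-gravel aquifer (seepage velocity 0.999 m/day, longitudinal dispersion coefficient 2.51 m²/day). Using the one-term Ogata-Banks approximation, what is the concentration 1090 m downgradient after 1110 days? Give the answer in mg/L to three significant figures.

7.92 mg/L

For a continuous step input, C/C₀ ≈ ½·erfc((x−vt)/(2√(Dt))).
vt = 0.999 × 1110 = 1108.89 m and 2√(Dt) = 2√(2.51 × 1110) = 105.6 m.
Argument (x−vt)/(2√(Dt)) = (1090 − 1108.89)/105.6 = -0.1789; ½·erfc(-0.1789) = 0.5999.
C = 13.2 × 0.5999 = 7.92 mg/L.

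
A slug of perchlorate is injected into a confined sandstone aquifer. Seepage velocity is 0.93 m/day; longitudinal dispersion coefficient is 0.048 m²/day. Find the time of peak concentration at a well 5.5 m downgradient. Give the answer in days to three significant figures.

For the 1D instantaneous-source solution, setting ∂C/∂t = 0 at fixed x gives v²t² + 2Dt − x² = 0, so t = (√(D² + v²x²) − D)/v².
√(D² + v²x²) = √(0.048² + 0.93² × 5.5²) = 5.115; v² = 0.8649.
t = (5.115 − 0.048)/0.8649 = 5.86 days (vs. the pure-advection estimate x/v = 5.91 d).

5.86 days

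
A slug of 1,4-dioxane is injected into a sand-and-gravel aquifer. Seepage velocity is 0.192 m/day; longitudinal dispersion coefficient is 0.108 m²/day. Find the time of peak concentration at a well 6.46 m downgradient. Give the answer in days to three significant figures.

30.8 days

For the 1D instantaneous-source solution, setting ∂C/∂t = 0 at fixed x gives v²t² + 2Dt − x² = 0, so t = (√(D² + v²x²) − D)/v².
√(D² + v²x²) = √(0.108² + 0.192² × 6.46²) = 1.245; v² = 0.036864.
t = (1.245 − 0.108)/0.036864 = 30.8 days (vs. the pure-advection estimate x/v = 33.6 d).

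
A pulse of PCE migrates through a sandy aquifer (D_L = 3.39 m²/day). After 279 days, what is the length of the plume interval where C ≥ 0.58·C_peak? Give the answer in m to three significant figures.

90.8 m

The plume is Gaussian with σ = √(2Dt) = √(2 × 3.39 × 279) = 43.49 m.
C/C_peak = exp(−Δx²/(2σ²)) = 0.58 ⇒ Δx = σ·√(−2 ln 0.58) = 43.49 × 1.044 = 45.40 m.
Width = 2Δx = 90.8 m.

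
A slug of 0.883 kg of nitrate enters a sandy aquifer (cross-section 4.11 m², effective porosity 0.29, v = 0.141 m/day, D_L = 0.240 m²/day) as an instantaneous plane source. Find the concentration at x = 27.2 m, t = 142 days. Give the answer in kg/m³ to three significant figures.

For an instantaneous plane source, C(x,t) = M/(n_e·A·√(4πDt)) · exp(−(x−vt)²/(4Dt)), with n_e·A the pore (flow) area.
Plume center vt = 0.141 × 142 = 20.022 m, so the well at 27.2 m is 7.178 m downgradient of the peak.
√(4πDt) = 20.69 m, giving peak height M/(n_e·A·√(4πDt)) = 0.883/(0.29 × 4.11 × 20.69) = 0.03581 kg/m³.
(x−vt)²/(4Dt) = (7.178)²/(4 × 0.240 × 142) = 0.3780; exp(−0.3780) = 0.6852.
C = 0.03581 × 0.6852 = 0.0245 kg/m³.

0.0245 kg/m³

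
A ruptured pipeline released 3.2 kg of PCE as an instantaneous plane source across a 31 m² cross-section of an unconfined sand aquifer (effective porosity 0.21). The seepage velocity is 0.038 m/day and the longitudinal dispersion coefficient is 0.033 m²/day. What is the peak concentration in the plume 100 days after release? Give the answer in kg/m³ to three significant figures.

0.0763 kg/m³

The peak of an instantaneous 1D plume sits at x = vt; there the Gaussian factor is 1 and C_max = M/(n_e·A·√(4πDt)), where n_e·A is the pore area the mass is dissolved in.
√(4πDt) = √(4π × 0.033 × 100) = 6.440 m, so C_max = 3.2/(0.21 × 31 × 6.440) = 0.0763 kg/m³.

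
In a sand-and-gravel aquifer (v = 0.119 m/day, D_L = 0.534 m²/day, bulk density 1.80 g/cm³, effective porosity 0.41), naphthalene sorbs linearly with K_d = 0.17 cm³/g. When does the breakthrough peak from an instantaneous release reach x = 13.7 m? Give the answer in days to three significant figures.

146 days

Retardation factor R = 1 + ρ_b·K_d/n = 1 + 1.80 × 0.17/0.41 = 1.746.
Sorption retards both mechanisms: v_R = v/R = 0.06816 m/day, D_R = D/R = 0.3058 m²/day.
Peak time from v_R²t² + 2D_R t − x² = 0: t = (√(D_R² + v_R²x²) − D_R)/v_R².
√(D_R² + v_R²x²) = √(0.3058² + 0.06816² × 13.7²) = 0.9826; v_R² = 0.004646.
t = (0.9826 − 0.3058)/0.004646 = 146 days.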